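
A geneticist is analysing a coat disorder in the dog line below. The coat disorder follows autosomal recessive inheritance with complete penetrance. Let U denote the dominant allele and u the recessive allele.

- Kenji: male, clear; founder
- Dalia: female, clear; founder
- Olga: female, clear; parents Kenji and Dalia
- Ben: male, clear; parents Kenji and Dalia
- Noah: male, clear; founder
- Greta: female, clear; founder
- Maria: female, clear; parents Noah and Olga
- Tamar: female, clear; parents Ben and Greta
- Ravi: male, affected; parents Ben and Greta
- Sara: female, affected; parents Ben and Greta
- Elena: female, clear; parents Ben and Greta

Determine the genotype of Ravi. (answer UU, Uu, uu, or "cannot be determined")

uu

Ravi is affected, so Ravi is uu.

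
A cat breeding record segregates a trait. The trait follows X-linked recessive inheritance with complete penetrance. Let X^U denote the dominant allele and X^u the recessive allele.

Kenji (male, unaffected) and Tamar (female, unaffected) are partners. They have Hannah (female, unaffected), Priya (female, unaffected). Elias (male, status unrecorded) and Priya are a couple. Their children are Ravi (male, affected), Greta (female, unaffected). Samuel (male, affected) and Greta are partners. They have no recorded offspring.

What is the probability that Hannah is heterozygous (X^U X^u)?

Kenji is unaffected, so Kenji is X^U Y.
Tamar is unaffected so carries U and passed u to Priya (X^U X^u, whose U came from Kenji), so Tamar is X^U X^u.
Their cross gives offspring ratios 1/2 X^U X^U : 1/2 X^U X^u. Conditioning on Hannah being unaffected, P(X^U X^u) = 1/2 / 1 = 1/2.

1/2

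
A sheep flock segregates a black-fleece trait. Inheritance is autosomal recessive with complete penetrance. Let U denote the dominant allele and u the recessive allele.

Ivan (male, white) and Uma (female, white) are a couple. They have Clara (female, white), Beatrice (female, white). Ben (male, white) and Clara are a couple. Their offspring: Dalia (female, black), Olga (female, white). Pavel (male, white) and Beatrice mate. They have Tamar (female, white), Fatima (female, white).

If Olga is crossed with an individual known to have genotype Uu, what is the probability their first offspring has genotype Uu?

1/2

Ben is white so carries U and passed u to Dalia (uu), so Ben is Uu.
Clara is white so carries U and passed u to Dalia (uu), so Clara is Uu.
Olga is a white offspring of Ben (Uu) × Clara (Uu), whose cross gives 1/4 UU : 1/2 Uu : 1/4 uu; conditioning on being white, Olga is UU with probability 1/3, Uu with probability 2/3.
Summing over parental genotype combinations, P(offspring has genotype Uu) = 1/3·1/2 + 2/3·1/2 = 1/2.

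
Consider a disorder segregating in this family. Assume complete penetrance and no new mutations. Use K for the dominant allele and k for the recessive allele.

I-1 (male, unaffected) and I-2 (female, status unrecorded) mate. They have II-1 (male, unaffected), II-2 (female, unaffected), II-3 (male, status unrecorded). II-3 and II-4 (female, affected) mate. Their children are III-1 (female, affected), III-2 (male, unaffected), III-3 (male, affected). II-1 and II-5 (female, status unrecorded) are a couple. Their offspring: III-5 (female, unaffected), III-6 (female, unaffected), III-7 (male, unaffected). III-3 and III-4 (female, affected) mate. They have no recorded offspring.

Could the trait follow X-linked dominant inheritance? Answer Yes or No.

A consistent assignment under X-linked dominant exists: I-1 X^k Y, I-2 X^K X^k, II-1 X^k Y, II-2 X^k X^k, II-3 X^K Y, II-4 X^K X^k, II-5 X^K X^k, III-1 X^K X^K, III-2 X^k Y, III-3 X^K Y, III-4 X^K X^K, III-5 X^k X^k, III-6 X^k X^k, III-7 X^k Y.
In this assignment every recorded phenotype matches its genotype and every non-founder's genotype is obtainable from its parents' genotypes, so the pedigree is consistent.

Yes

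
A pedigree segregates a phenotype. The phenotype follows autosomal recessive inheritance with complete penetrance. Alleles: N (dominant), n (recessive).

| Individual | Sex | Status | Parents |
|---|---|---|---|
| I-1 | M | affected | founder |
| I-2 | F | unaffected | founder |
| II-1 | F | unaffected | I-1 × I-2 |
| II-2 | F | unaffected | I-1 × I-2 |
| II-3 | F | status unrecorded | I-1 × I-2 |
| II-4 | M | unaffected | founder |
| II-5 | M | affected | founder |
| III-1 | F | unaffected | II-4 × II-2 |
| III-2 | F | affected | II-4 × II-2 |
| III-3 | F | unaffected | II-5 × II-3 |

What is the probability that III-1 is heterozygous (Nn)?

2/3

II-4 is unaffected so carries N and passed n to III-2 (nn), so II-4 is Nn.
II-2 is unaffected so carries N and received n from I-1 (nn), so II-2 is Nn.
Their cross gives offspring ratios 1/4 NN : 1/2 Nn : 1/4 nn. Conditioning on III-1 being unaffected, P(Nn) = 1/2 / 3/4 = 2/3.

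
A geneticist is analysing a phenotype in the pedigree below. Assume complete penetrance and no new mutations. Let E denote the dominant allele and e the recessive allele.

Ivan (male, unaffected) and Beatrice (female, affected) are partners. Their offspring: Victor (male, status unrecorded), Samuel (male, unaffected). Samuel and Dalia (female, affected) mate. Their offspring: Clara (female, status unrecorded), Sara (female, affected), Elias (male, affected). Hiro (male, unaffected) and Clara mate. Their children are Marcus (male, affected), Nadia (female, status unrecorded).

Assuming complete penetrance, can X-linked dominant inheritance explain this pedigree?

Yes

A consistent assignment under X-linked dominant exists: Ivan X^e Y, Beatrice X^E X^e, Victor X^E Y, Samuel X^e Y, Dalia X^E X^E, Clara X^E X^e, Sara X^E X^e, Elias X^E Y, Hiro X^e Y, Marcus X^E Y, Nadia X^E X^e.
In this assignment every recorded phenotype matches its genotype and every non-founder's genotype is obtainable from its parents' genotypes, so the pedigree is consistent.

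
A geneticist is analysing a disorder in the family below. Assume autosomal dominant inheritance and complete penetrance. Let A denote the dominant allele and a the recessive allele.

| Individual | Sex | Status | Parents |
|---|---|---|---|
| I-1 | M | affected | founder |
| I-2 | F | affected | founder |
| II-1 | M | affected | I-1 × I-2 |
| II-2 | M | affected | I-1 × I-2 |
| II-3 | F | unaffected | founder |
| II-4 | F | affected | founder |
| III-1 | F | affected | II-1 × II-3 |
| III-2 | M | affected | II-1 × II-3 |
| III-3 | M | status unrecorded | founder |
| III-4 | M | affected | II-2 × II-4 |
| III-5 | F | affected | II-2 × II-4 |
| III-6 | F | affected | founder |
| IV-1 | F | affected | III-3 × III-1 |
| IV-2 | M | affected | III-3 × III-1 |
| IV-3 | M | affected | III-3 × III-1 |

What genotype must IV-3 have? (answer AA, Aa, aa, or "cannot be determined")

IV-3's phenotype allows AA or Aa, and no parent or child forces a single allele at both positions; consistent genotype assignments exist with IV-3 as AA or Aa.

cannot be determined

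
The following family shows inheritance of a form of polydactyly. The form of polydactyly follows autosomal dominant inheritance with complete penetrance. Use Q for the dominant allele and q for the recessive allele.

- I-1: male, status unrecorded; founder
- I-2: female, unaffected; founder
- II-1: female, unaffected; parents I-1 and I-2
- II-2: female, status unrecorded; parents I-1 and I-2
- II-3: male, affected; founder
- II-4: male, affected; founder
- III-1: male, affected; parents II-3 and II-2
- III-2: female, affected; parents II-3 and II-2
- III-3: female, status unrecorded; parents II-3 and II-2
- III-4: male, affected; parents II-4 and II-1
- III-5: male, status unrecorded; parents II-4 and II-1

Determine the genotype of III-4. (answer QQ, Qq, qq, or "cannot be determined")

From phenotype alone, III-4 is QQ or Qq.
III-4 is affected so carries Q and received q from II-1 (qq), so III-4 is Qq.

Qq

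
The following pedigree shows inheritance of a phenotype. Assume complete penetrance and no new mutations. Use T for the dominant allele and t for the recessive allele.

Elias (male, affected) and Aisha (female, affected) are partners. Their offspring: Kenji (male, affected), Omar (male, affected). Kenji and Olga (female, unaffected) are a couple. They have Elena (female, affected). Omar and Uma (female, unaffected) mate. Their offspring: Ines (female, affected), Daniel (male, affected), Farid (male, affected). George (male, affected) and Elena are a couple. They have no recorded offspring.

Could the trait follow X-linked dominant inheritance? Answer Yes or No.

No

Under X-linked dominant, Daniel (affected, male) cannot arise from Omar (affected) × Uma (unaffected).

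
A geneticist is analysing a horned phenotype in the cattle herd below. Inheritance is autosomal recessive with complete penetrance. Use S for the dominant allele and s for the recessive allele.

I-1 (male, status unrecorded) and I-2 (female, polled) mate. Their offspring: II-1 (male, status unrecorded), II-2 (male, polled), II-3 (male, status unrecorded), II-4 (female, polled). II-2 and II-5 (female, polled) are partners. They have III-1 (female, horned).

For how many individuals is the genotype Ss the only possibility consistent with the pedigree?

2

Obligate heterozygotes: II-2 is polled so carries S and passed s to III-1 (ss), so II-2 is Ss; II-5 is polled so carries S and passed s to III-1 (ss), so II-5 is Ss.
Every other individual is either homozygous by phenotype or has at least one consistent homozygous assignment, so the count is 2.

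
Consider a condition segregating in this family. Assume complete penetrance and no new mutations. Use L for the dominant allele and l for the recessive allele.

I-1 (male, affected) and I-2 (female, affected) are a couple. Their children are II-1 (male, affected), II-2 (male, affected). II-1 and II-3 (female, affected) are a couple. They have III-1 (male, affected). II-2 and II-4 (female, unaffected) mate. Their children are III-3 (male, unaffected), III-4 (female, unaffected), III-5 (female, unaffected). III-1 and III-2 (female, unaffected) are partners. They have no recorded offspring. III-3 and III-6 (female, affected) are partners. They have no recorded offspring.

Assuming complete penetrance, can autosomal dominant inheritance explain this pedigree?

A consistent assignment under autosomal dominant exists: I-1 LL, I-2 Ll, II-1 LL, II-2 Ll, II-3 LL, II-4 ll, III-1 LL, III-2 ll, III-3 ll, III-4 ll, III-5 ll, III-6 LL.
In this assignment every recorded phenotype matches its genotype and every non-founder's genotype is obtainable from its parents' genotypes, so the pedigree is consistent.

Yes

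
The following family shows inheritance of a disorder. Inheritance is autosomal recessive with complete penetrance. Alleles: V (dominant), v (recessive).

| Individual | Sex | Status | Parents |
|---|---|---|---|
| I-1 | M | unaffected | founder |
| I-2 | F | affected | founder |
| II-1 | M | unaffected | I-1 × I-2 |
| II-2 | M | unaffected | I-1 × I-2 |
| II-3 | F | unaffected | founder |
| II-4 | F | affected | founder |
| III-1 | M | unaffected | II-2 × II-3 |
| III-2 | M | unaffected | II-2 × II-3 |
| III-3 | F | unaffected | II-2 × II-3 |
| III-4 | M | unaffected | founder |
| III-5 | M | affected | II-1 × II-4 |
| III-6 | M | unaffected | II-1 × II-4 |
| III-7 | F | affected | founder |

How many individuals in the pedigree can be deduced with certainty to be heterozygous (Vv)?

Obligate heterozygotes: II-1 is unaffected so carries V and received v from I-2 (vv), so II-1 is Vv; II-2 is unaffected so carries V and received v from I-2 (vv), so II-2 is Vv; III-6 is unaffected so carries V and received v from II-4 (vv), so III-6 is Vv.
Every other individual is either homozygous by phenotype or has at least one consistent homozygous assignment, so the count is 3.

3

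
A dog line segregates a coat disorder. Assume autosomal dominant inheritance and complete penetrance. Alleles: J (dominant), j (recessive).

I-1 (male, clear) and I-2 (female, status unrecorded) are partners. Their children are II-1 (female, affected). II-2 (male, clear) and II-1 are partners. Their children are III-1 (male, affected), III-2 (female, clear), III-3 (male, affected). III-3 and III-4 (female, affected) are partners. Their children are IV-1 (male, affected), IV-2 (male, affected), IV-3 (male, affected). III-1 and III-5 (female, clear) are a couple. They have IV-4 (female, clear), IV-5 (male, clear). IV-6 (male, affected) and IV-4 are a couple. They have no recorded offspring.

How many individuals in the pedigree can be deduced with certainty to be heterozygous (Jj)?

Obligate heterozygotes: II-1 is affected so carries J and received j from I-1 (jj), so II-1 is Jj; III-1 is affected so carries J and received j from II-2 (jj), so III-1 is Jj; III-3 is affected so carries J and received j from II-2 (jj), so III-3 is Jj.
Every other individual is either homozygous by phenotype or has at least one consistent homozygous assignment, so the count is 3.

3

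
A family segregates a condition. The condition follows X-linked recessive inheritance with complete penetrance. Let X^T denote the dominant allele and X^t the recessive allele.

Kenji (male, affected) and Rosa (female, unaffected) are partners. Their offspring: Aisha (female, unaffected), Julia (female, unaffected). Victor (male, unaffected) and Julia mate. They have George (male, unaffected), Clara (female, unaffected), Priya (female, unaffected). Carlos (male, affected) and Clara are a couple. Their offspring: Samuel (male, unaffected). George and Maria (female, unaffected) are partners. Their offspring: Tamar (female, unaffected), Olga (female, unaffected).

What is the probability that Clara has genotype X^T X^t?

1/3

Victor is unaffected, so Victor is X^T Y.
Julia is unaffected so carries T and received t from Kenji (X^t Y), so Julia is X^T X^t.
Their cross gives offspring ratios 1/2 X^T X^T : 1/2 X^T X^t. Conditioning on Clara being unaffected, P(X^T X^t) = 1/2 / 1 = 1/2 before taking Clara's own offspring into account.
Carlos is affected, so Carlos is X^t Y.
Now use Clara's offspring. Probability of each recorded status — unaffected son Samuel: 1/2 if Clara is X^T X^t, 1 if X^T X^T.
Bayes: P(X^T X^t) = 1/2·1/2 / (1/2·1/2 + 1/2·1) = 1/3.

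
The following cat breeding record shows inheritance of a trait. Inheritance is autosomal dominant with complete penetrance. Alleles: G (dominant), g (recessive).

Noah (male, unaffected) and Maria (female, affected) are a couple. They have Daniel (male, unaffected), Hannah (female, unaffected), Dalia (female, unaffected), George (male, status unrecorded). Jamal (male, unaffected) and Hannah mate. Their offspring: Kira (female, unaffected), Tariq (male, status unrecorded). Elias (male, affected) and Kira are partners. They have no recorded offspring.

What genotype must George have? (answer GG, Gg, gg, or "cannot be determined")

George's phenotype is unrecorded, and no parent or child forces a single allele at both positions; consistent genotype assignments exist with George as Gg or gg.

cannot be determined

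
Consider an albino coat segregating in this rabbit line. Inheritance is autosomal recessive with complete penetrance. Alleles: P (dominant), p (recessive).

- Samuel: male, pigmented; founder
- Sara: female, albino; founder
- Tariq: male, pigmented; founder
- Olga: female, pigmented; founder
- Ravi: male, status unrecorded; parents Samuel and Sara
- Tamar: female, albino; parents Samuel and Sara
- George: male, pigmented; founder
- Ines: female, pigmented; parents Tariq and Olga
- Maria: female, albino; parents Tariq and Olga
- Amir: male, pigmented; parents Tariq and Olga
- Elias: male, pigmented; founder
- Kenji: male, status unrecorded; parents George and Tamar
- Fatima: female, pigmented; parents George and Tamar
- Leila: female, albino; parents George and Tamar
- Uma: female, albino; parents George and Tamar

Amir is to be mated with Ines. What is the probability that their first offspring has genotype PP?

4/9

Tariq is pigmented so carries P and passed p to Maria (pp), so Tariq is Pp.
Olga is pigmented so carries P and passed p to Maria (pp), so Olga is Pp.
Amir is a pigmented offspring of Tariq (Pp) × Olga (Pp), whose cross gives 1/4 PP : 1/2 Pp : 1/4 pp; conditioning on being pigmented, Amir is PP with probability 1/3, Pp with probability 2/3.
Ines is a pigmented offspring of Tariq (Pp) × Olga (Pp), whose cross gives 1/4 PP : 1/2 Pp : 1/4 pp; conditioning on being pigmented, Ines is PP with probability 1/3, Pp with probability 2/3.
Summing over parental genotype combinations, P(offspring has genotype PP) = 1/9·1 + 2/9·1/2 + 2/9·1/2 + 4/9·1/4 = 4/9.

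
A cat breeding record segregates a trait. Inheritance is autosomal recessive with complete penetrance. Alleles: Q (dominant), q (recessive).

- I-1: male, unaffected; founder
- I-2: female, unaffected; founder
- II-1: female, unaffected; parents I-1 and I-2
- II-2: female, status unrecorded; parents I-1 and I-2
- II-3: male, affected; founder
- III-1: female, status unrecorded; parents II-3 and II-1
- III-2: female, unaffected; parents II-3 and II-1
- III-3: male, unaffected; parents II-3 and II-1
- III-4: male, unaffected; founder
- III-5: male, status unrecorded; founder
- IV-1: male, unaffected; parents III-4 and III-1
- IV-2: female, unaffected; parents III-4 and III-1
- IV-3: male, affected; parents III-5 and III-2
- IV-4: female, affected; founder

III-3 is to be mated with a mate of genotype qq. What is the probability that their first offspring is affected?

1/2

III-3 is unaffected so carries Q and received q from II-3 (qq), so III-3 is Qq.
The cross gives 1/2 Qq : 1/2 qq, so P(offspring is affected) = 1/2.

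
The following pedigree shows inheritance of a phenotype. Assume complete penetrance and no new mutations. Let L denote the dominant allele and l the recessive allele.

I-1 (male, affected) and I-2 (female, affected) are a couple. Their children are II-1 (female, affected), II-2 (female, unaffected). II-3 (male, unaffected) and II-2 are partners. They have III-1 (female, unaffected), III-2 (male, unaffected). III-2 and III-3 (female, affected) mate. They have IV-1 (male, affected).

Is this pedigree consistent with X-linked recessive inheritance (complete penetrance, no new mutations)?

No

Under X-linked recessive, II-2 (unaffected, female) cannot arise from I-1 (affected) × I-2 (affected).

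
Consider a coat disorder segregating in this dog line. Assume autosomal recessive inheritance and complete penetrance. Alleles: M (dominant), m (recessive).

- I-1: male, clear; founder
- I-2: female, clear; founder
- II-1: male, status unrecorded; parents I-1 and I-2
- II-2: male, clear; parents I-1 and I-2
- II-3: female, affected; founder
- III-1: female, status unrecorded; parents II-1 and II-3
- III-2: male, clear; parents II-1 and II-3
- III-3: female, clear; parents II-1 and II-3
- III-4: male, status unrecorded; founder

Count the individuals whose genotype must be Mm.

Obligate heterozygotes: III-2 is clear so carries M and received m from II-3 (mm), so III-2 is Mm; III-3 is clear so carries M and received m from II-3 (mm), so III-3 is Mm.
Every other individual is either homozygous by phenotype or has at least one consistent homozygous assignment, so the count is 2.

2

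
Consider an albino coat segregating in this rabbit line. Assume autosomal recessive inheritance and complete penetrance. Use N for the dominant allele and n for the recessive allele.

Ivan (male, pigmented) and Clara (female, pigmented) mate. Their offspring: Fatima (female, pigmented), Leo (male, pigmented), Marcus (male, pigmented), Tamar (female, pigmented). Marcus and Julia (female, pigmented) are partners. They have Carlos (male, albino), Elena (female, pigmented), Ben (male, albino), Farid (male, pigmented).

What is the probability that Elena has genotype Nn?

2/3

Marcus is pigmented so carries N and passed n to Carlos (nn), so Marcus is Nn.
Julia is pigmented so carries N and passed n to Carlos (nn), so Julia is Nn.
Their cross gives offspring ratios 1/4 NN : 1/2 Nn : 1/4 nn. Conditioning on Elena being pigmented, P(Nn) = 1/2 / 3/4 = 2/3.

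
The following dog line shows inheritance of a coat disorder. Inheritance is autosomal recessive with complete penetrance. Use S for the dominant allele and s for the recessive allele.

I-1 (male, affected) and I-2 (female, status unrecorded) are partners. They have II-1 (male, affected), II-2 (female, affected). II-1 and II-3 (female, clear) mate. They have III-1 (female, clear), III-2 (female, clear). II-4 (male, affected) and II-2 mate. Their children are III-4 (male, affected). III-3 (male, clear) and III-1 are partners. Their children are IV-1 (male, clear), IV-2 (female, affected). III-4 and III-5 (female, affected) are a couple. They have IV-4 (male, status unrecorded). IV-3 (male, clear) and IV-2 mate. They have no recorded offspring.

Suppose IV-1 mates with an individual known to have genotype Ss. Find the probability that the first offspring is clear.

III-3 is clear so carries S and passed s to IV-2 (ss), so III-3 is Ss.
III-1 is clear so carries S and received s from II-1 (ss), so III-1 is Ss.
IV-1 is a clear offspring of III-3 (Ss) × III-1 (Ss), whose cross gives 1/4 SS : 1/2 Ss : 1/4 ss; conditioning on being clear, IV-1 is SS with probability 1/3, Ss with probability 2/3.
Summing over parental genotype combinations, P(offspring is clear) = 1/3·1 + 2/3·3/4 = 5/6.

5/6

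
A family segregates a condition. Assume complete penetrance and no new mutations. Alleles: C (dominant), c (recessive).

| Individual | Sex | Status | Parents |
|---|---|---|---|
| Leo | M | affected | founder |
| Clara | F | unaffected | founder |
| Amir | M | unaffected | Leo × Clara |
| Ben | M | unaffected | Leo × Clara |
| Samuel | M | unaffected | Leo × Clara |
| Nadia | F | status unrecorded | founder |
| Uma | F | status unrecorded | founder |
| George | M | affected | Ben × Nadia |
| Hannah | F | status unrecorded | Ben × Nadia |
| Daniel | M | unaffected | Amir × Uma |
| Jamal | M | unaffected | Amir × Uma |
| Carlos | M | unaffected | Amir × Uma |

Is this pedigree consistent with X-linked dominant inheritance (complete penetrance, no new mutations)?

A consistent assignment under X-linked dominant exists: Leo X^C Y, Clara X^c X^c, Amir X^c Y, Ben X^c Y, Samuel X^c Y, Nadia X^C X^C, Uma X^C X^c, George X^C Y, Hannah X^C X^c, Daniel X^c Y, Jamal X^c Y, Carlos X^c Y.
In this assignment every recorded phenotype matches its genotype and every non-founder's genotype is obtainable from its parents' genotypes, so the pedigree is consistent.

Yes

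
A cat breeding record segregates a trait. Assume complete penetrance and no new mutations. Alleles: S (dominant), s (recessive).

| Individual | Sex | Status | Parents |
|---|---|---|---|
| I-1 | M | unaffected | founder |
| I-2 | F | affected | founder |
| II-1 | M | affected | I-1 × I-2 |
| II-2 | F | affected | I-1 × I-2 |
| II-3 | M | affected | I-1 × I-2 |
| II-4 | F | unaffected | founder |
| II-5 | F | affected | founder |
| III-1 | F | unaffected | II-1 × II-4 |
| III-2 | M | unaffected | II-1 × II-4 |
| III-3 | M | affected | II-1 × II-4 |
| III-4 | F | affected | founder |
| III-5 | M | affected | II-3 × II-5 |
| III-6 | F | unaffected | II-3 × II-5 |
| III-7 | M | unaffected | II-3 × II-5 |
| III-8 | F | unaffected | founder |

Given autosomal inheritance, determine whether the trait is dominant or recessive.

II-3 and II-5 are both affected yet have an unaffected child III-6. Under a recessive model two affected parents are homozygous and every child would be affected, so the trait cannot be recessive.

dominant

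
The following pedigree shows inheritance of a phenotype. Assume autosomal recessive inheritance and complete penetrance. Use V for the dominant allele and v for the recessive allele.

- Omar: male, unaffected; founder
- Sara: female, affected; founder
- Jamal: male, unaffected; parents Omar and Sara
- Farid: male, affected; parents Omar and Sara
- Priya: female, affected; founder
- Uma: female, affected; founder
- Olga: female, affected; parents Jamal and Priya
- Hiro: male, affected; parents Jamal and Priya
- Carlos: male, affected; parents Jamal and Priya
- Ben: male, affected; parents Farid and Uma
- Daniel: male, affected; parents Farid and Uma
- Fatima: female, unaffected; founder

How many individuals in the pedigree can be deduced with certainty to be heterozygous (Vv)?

Obligate heterozygotes: Omar is unaffected so carries V and passed v to Farid (vv), so Omar is Vv; Jamal is unaffected so carries V and received v from Sara (vv), so Jamal is Vv.
Every other individual is either homozygous by phenotype or has at least one consistent homozygous assignment, so the count is 2.

2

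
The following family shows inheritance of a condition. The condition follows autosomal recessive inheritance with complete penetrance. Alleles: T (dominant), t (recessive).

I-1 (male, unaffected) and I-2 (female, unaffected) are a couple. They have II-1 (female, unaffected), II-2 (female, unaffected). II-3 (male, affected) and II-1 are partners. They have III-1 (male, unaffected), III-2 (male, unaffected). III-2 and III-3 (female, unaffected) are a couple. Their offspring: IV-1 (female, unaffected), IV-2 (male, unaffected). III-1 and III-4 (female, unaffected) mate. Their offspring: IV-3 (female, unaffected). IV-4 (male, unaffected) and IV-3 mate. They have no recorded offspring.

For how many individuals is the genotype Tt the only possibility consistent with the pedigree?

2

Obligate heterozygotes: III-1 is unaffected so carries T and received t from II-3 (tt), so III-1 is Tt; III-2 is unaffected so carries T and received t from II-3 (tt), so III-2 is Tt.
Every other individual is either homozygous by phenotype or has at least one consistent homozygous assignment, so the count is 2.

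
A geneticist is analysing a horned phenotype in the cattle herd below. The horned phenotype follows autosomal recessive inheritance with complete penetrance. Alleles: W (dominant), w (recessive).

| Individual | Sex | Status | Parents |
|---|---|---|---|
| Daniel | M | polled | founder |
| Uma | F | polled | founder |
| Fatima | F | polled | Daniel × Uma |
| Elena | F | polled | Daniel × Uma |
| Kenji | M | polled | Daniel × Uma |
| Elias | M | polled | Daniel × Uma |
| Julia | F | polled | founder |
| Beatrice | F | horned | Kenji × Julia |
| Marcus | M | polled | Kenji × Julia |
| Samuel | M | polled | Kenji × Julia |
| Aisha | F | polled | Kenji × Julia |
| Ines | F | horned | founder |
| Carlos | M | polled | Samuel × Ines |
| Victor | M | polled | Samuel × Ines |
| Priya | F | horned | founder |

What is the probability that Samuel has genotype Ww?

1/3

Kenji is polled so carries W and passed w to Beatrice (ww), so Kenji is Ww.
Julia is polled so carries W and passed w to Beatrice (ww), so Julia is Ww.
Their cross gives offspring ratios 1/4 WW : 1/2 Ww : 1/4 ww. Conditioning on Samuel being polled, P(Ww) = 1/2 / 3/4 = 2/3 before taking Samuel's own offspring into account.
Ines is horned, so Ines is ww.
Now use Samuel's offspring. Probability of each recorded status — polled son Carlos: 1/2 if Samuel is Ww, 1 if WW; polled son Victor: 1/2 if Samuel is Ww, 1 if WW.
Bayes: P(Ww) = 2/3·1/4 / (2/3·1/4 + 1/3·1) = 1/3.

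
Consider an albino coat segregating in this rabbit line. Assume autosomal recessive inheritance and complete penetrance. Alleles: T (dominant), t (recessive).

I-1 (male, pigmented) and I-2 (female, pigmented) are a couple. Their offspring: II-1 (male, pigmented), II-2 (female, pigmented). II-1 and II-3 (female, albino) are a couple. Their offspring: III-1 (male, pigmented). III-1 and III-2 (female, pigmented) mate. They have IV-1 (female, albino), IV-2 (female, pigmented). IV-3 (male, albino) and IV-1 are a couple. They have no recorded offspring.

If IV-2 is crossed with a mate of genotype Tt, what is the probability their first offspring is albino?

1/6

III-1 is pigmented so carries T and received t from II-3 (tt), so III-1 is Tt.
III-2 is pigmented so carries T and passed t to IV-1 (tt), so III-2 is Tt.
IV-2 is a pigmented offspring of III-1 (Tt) × III-2 (Tt), whose cross gives 1/4 TT : 1/2 Tt : 1/4 tt; conditioning on being pigmented, IV-2 is TT with probability 1/3, Tt with probability 2/3.
Summing over parental genotype combinations, P(offspring is albino) = 2/3·1/4 = 1/6.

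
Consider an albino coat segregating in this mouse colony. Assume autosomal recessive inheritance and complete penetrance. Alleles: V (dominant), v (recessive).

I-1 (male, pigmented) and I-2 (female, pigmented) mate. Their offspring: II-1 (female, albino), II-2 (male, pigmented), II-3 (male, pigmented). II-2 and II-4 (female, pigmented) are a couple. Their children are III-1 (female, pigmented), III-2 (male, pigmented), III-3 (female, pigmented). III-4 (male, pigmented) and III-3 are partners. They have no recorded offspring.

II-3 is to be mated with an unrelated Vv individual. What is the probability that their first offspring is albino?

I-1 is pigmented so carries V and passed v to II-1 (vv), so I-1 is Vv.
I-2 is pigmented so carries V and passed v to II-1 (vv), so I-2 is Vv.
II-3 is a pigmented offspring of I-1 (Vv) × I-2 (Vv), whose cross gives 1/4 VV : 1/2 Vv : 1/4 vv; conditioning on being pigmented, II-3 is VV with probability 1/3, Vv with probability 2/3.
Summing over parental genotype combinations, P(offspring is albino) = 2/3·1/4 = 1/6.

1/6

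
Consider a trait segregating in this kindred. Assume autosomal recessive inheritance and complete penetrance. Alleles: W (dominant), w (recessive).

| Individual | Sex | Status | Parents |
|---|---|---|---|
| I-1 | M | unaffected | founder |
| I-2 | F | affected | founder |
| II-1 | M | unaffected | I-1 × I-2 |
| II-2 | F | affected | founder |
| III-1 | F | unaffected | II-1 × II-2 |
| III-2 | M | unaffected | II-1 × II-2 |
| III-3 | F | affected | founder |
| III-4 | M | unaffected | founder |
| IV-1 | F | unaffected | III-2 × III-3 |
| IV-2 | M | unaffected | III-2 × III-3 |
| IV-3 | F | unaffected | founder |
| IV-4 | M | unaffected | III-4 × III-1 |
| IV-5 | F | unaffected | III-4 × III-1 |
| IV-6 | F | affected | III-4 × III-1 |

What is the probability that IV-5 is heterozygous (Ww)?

III-4 is unaffected so carries W and passed w to IV-6 (ww), so III-4 is Ww.
III-1 is unaffected so carries W and received w from II-2 (ww), so III-1 is Ww.
Their cross gives offspring ratios 1/4 WW : 1/2 Ww : 1/4 ww. Conditioning on IV-5 being unaffected, P(Ww) = 1/2 / 3/4 = 2/3.

2/3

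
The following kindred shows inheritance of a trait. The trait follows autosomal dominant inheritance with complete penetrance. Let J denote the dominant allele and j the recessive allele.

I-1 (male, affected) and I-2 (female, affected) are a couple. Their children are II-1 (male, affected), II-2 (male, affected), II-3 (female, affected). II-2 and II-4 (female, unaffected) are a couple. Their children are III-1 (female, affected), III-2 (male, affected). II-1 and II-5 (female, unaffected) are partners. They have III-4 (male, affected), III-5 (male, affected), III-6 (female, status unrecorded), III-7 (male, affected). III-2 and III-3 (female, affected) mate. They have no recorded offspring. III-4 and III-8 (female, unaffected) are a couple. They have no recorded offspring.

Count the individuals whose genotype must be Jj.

Obligate heterozygotes: III-1 is affected so carries J and received j from II-4 (jj), so III-1 is Jj; III-2 is affected so carries J and received j from II-4 (jj), so III-2 is Jj; III-4 is affected so carries J and received j from II-5 (jj), so III-4 is Jj; III-5 is affected so carries J and received j from II-5 (jj), so III-5 is Jj; III-7 is affected so carries J and received j from II-5 (jj), so III-7 is Jj.
Every other individual is either homozygous by phenotype or has at least one consistent homozygous assignment, so the count is 5.

5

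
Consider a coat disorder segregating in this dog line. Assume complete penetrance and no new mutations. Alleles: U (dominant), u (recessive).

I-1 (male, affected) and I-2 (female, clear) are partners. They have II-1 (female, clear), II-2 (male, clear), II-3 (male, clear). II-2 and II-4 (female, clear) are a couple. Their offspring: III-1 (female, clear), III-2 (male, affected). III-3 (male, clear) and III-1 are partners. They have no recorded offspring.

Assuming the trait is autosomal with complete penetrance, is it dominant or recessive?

II-2 and II-4 are both clear yet have an affected child III-2. Under dominance, an affected child requires at least one affected parent, so the trait cannot be dominant.

recessive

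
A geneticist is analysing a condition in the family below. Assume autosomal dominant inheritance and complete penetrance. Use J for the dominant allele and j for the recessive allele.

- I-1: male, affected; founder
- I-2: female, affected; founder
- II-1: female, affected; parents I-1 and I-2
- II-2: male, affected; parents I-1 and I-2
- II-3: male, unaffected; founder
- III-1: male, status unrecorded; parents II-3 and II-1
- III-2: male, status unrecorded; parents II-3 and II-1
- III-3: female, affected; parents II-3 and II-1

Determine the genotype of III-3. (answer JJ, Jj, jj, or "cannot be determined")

From phenotype alone, III-3 is JJ or Jj.
III-3 is affected so carries J and received j from II-3 (jj), so III-3 is Jj.

Jj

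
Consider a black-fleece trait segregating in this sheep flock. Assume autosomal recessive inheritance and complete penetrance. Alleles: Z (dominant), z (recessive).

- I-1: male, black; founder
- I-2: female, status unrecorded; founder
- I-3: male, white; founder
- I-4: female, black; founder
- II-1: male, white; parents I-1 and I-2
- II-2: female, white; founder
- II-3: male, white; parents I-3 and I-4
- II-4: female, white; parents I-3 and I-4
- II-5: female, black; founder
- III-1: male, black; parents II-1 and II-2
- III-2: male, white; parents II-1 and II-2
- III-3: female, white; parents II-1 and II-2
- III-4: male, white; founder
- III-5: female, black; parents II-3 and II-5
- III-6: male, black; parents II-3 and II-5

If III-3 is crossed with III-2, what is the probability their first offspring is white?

II-1 is white so carries Z and received z from I-1 (zz), so II-1 is Zz.
II-2 is white so carries Z and passed z to III-1 (zz), so II-2 is Zz.
III-3 is a white offspring of II-1 (Zz) × II-2 (Zz), whose cross gives 1/4 ZZ : 1/2 Zz : 1/4 zz; conditioning on being white, III-3 is ZZ with probability 1/3, Zz with probability 2/3.
III-2 is a white offspring of II-1 (Zz) × II-2 (Zz), whose cross gives 1/4 ZZ : 1/2 Zz : 1/4 zz; conditioning on being white, III-2 is ZZ with probability 1/3, Zz with probability 2/3.
Summing over parental genotype combinations, P(offspring is white) = 1/9·1 + 2/9·1 + 2/9·1 + 4/9·3/4 = 8/9.

8/9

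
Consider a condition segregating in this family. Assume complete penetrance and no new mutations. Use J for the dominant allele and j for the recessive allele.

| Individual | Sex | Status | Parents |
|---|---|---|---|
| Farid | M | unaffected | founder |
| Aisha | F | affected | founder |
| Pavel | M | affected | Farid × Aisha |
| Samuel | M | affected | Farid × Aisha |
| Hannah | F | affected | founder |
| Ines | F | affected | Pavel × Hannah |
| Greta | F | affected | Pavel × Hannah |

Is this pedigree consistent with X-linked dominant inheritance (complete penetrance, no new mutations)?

A consistent assignment under X-linked dominant exists: Farid X^j Y, Aisha X^J X^J, Pavel X^J Y, Samuel X^J Y, Hannah X^J X^J, Ines X^J X^J, Greta X^J X^J.
In this assignment every recorded phenotype matches its genotype and every non-founder's genotype is obtainable from its parents' genotypes, so the pedigree is consistent.

Yes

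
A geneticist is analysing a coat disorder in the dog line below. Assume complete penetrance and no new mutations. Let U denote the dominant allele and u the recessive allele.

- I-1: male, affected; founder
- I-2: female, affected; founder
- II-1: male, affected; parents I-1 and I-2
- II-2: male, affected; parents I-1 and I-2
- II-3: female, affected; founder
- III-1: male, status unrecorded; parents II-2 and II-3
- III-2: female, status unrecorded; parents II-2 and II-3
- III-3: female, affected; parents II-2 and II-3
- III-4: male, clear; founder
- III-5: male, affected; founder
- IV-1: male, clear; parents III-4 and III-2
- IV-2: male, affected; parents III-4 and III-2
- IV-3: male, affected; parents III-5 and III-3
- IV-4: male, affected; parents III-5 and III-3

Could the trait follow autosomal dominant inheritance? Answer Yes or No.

Yes

A consistent assignment under autosomal dominant exists: I-1 UU, I-2 UU, II-1 UU, II-2 UU, II-3 Uu, III-1 UU, III-2 Uu, III-3 UU, III-4 uu, III-5 UU, IV-1 uu, IV-2 Uu, IV-3 UU, IV-4 UU.
In this assignment every recorded phenotype matches its genotype and every non-founder's genotype is obtainable from its parents' genotypes, so the pedigree is consistent.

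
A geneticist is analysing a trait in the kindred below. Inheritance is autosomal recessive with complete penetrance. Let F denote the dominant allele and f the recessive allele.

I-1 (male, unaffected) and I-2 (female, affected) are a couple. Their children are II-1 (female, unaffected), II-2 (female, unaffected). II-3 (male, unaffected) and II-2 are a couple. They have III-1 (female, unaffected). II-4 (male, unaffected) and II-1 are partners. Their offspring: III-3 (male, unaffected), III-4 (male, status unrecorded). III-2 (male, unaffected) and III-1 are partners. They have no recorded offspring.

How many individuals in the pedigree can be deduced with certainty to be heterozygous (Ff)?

2

Obligate heterozygotes: II-1 is unaffected so carries F and received f from I-2 (ff), so II-1 is Ff; II-2 is unaffected so carries F and received f from I-2 (ff), so II-2 is Ff.
Every other individual is either homozygous by phenotype or has at least one consistent homozygous assignment, so the count is 2.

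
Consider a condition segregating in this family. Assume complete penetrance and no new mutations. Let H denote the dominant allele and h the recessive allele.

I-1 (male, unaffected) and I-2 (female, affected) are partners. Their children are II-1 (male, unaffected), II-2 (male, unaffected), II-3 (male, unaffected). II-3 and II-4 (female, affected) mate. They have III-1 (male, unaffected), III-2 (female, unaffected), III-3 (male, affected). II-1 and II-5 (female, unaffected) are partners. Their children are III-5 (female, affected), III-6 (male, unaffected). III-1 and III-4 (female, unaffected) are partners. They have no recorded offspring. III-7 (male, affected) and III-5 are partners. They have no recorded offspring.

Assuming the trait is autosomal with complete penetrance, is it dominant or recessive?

recessive

II-1 and II-5 are both unaffected yet have an affected child III-5. Under dominance, an affected child requires at least one affected parent, so the trait cannot be dominant.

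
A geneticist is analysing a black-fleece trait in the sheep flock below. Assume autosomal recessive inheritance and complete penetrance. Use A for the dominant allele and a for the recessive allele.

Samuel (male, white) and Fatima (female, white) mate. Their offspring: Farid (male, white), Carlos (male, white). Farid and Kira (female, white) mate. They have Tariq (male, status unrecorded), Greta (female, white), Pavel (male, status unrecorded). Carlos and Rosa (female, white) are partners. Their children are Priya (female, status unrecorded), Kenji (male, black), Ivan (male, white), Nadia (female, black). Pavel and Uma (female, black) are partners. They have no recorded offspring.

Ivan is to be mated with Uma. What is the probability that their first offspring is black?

1/3

Carlos is white so carries A and passed a to Kenji (aa), so Carlos is Aa.
Rosa is white so carries A and passed a to Kenji (aa), so Rosa is Aa.
Ivan is a white offspring of Carlos (Aa) × Rosa (Aa), whose cross gives 1/4 AA : 1/2 Aa : 1/4 aa; conditioning on being white, Ivan is AA with probability 1/3, Aa with probability 2/3.
Uma is black, so Uma is aa.
Summing over parental genotype combinations, P(offspring is black) = 2/3·1/2 = 1/3.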